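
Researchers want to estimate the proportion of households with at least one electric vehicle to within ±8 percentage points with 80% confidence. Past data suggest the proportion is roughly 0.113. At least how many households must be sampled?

26

For a proportion with margin E = 0.08 at 80% confidence, z = 1.282.
n = p̂(1−p̂)(z/E)² = 0.113 × 0.887 × (1.282/0.08)² = 25.74
Round up: n = 26.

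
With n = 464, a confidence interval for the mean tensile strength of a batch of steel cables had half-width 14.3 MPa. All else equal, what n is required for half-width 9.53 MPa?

Margin of error scales as 1/√n, so n₂ = n₁·(E₁/E₂)².
n₂ = 464 × (14.3/9.53)² = 464 × 2.252 = 1044.93
Round up: n₂ = 1045.

n = 1045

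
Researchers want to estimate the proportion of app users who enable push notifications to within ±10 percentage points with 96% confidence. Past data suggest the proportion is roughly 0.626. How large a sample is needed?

For a proportion with margin E = 0.1 at 96% confidence, z = 2.054.
n = p̂(1−p̂)(z/E)² = 0.626 × 0.374 × (2.054/0.1)² = 98.77
Round up: n = 99.

99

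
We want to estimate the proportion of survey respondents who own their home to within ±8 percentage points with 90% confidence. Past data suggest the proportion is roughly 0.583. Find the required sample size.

103

For a proportion with margin E = 0.08 at 90% confidence, z = 1.645.
n = p̂(1−p̂)(z/E)² = 0.583 × 0.417 × (1.645/0.08)² = 102.79
Round up: n = 103.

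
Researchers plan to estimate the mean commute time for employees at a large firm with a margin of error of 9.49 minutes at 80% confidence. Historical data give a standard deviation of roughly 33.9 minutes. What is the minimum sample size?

For a mean, the margin of error is E = z·σ/√n, so n = (zσ/E)².
At 80% confidence, z = 1.282.
n = (1.282 × 33.9 / 9.49)² = 20.97
Round up: n = 21.

21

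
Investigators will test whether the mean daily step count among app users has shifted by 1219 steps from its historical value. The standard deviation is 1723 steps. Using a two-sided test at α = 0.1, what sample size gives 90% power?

18

For a one-sample z-test, n = ((z_{α/2} + z_β)·σ/δ)².
z_{α/2} = 1.645 (two-sided α = 0.1); z_β = 1.282 (power 90% → β = 0.1).
n = (2.927 × 1723 / 1219)² = 17.12
Round up: n = 18.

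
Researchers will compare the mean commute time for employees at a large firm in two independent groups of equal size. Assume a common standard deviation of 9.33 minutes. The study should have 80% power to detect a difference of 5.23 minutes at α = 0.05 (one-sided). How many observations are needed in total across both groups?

For two equal groups, n per group = 2·((z_α + z_β)·σ/δ)².
z_α = 1.645; z_β = 0.842 (power 80%).
n = 2 × (2.487 × 9.33 / 5.23)² = 2 × 19.68 = 39.36
Round up: n = 40 per group.
Total across both groups: 2 × 40 = 80.

80 total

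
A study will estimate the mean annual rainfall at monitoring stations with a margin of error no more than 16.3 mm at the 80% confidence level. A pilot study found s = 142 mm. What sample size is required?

For a mean, the margin of error is E = z·σ/√n, so n = (zσ/E)².
At 80% confidence, z = 1.282.
n = (1.282 × 142 / 16.3)² = 124.73
Round up: n = 125.

125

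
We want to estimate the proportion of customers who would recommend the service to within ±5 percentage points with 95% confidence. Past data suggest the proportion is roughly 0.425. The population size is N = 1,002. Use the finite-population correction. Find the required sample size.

For a proportion with margin E = 0.05 at 95% confidence, z = 1.960.
n = p̂(1−p̂)(z/E)² = 0.425 × 0.575 × (1.960/0.05)² = 375.52 — call this n₀.
Finite-population correction with N = 1,002: n = n₀ / (1 + (n₀−1)/N) = 375.52 / 1.374 = 273.30
Round up: n = 274.

274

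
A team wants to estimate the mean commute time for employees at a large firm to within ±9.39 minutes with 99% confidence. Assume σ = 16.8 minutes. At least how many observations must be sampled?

n = 22

For a mean, the margin of error is E = z·σ/√n, so n = (zσ/E)².
At 99% confidence, z = 2.576.
n = (2.576 × 16.8 / 9.39)² = 21.24
Round up: n = 22.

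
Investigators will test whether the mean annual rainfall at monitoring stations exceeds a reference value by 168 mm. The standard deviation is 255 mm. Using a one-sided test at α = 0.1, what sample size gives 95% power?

20

For a one-sample z-test, n = ((z_α + z_β)·σ/δ)².
z_α = 1.282 (one-sided α = 0.1); z_β = 1.645 (power 95% → β = 0.05).
n = (2.927 × 255 / 168)² = 19.74
Round up: n = 20.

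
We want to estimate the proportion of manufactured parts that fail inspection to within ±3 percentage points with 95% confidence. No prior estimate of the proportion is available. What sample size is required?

For a proportion with margin E = 0.03 at 95% confidence, z = 1.960.
With no prior estimate, use p = 0.5, which maximizes p(1−p) at 0.25.
n = 0.25 × (z/E)² = 0.25 × (1.960/0.03)² = 1067.11
Round up: n = 1068.

n = 1068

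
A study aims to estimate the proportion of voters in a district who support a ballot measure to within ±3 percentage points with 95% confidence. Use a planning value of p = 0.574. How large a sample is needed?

For a proportion with margin E = 0.03 at 95% confidence, z = 1.960.
n = p̂(1−p̂)(z/E)² = 0.574 × 0.426 × (1.960/0.03)² = 1043.74
Round up: n = 1044.

n = 1044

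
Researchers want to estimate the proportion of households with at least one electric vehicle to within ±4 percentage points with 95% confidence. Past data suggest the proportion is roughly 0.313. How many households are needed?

For a proportion with margin E = 0.04 at 95% confidence, z = 1.960.
n = p̂(1−p̂)(z/E)² = 0.313 × 0.687 × (1.960/0.04)² = 516.29
Round up: n = 517.

n = 517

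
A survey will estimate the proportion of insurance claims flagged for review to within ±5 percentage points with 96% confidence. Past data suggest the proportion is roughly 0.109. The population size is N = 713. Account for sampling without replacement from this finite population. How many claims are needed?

For a proportion with margin E = 0.05 at 96% confidence, z = 2.054.
n = p̂(1−p̂)(z/E)² = 0.109 × 0.891 × (2.054/0.05)² = 163.89 — call this n₀.
Finite-population correction with N = 713: n = n₀ / (1 + (n₀−1)/N) = 163.89 / 1.228 = 133.46
Round up: n = 134.

n = 134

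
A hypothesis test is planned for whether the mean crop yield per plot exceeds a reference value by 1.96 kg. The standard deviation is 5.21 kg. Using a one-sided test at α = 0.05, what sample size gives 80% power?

n = 44

For a one-sample z-test, n = ((z_α + z_β)·σ/δ)².
z_α = 1.645 (one-sided α = 0.05); z_β = 0.842 (power 80% → β = 0.2).
n = (2.487 × 5.21 / 1.96)² = 43.70
Round up: n = 44.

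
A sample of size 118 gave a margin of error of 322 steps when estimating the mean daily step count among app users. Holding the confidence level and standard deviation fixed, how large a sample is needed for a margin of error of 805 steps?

19

Margin of error scales as 1/√n, so n₂ = n₁·(E₁/E₂)².
n₂ = 118 × (322/805)² = 118 × 0.16 = 18.88
Round up: n₂ = 19.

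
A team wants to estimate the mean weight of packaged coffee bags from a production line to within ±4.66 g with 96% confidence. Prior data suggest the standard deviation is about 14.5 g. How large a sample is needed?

41

For a mean, the margin of error is E = z·σ/√n, so n = (zσ/E)².
At 96% confidence, z = 2.054.
n = (2.054 × 14.5 / 4.66)² = 40.85
Round up: n = 41.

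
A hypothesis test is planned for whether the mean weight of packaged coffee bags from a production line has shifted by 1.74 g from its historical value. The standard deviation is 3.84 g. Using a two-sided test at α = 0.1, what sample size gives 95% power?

For a one-sample z-test, n = ((z_{α/2} + z_β)·σ/δ)².
z_{α/2} = 1.645 (two-sided α = 0.1); z_β = 1.645 (power 95% → β = 0.05).
n = (3.290 × 3.84 / 1.74)² = 52.72
Round up: n = 53.

53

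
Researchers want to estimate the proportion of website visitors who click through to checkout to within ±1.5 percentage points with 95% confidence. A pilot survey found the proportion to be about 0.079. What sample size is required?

n = 1243

For a proportion with margin E = 0.015 at 95% confidence, z = 1.960.
n = p̂(1−p̂)(z/E)² = 0.079 × 0.921 × (1.960/0.015)² = 1242.27
Round up: n = 1243.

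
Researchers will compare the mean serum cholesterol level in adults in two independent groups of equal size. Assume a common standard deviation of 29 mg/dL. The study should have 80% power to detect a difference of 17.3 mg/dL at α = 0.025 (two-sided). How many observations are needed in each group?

54 per group

For two equal groups, n per group = 2·((z_{α/2} + z_β)·σ/δ)².
z_{α/2} = 2.241; z_β = 0.842 (power 80%).
n = 2 × (3.083 × 29 / 17.3)² = 2 × 26.71 = 53.42
Round up: n = 54 per group.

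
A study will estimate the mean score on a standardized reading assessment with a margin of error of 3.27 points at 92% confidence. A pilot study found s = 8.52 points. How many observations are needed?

For a mean, the margin of error is E = z·σ/√n, so n = (zσ/E)².
At 92% confidence, z = 1.751.
n = (1.751 × 8.52 / 3.27)² = 20.81
Round up: n = 21.

n = 21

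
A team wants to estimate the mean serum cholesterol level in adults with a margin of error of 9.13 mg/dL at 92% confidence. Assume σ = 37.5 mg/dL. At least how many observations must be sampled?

52

For a mean, the margin of error is E = z·σ/√n, so n = (zσ/E)².
At 92% confidence, z = 1.751.
n = (1.751 × 37.5 / 9.13)² = 51.72
Round up: n = 52.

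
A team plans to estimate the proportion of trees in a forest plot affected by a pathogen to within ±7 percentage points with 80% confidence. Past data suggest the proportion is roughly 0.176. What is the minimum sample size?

49

For a proportion with margin E = 0.07 at 80% confidence, z = 1.282.
n = p̂(1−p̂)(z/E)² = 0.176 × 0.824 × (1.282/0.07)² = 48.64
Round up: n = 49.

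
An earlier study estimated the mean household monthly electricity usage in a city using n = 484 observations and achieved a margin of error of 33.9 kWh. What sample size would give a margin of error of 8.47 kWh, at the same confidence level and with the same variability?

7754

Margin of error scales as 1/√n, so n₂ = n₁·(E₁/E₂)².
n₂ = 484 × (33.9/8.47)² = 484 × 16.02 = 7753.68
Round up: n₂ = 7754.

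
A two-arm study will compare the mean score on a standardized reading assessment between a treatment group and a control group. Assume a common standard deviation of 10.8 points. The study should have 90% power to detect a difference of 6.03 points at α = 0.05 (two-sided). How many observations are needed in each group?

68 per group

For two equal groups, n per group = 2·((z_{α/2} + z_β)·σ/δ)².
z_{α/2} = 1.960; z_β = 1.282 (power 90%).
n = 2 × (3.242 × 10.8 / 6.03)² = 2 × 33.72 = 67.44
Round up: n = 68 per group.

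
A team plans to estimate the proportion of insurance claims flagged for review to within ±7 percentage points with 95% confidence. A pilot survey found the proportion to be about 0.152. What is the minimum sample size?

For a proportion with margin E = 0.07 at 95% confidence, z = 1.960.
n = p̂(1−p̂)(z/E)² = 0.152 × 0.848 × (1.960/0.07)² = 101.05
Round up: n = 102.

102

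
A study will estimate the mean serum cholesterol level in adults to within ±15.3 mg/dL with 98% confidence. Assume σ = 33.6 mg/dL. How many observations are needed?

For a mean, the margin of error is E = z·σ/√n, so n = (zσ/E)².
At 98% confidence, z = 2.326.
n = (2.326 × 33.6 / 15.3)² = 26.09
Round up: n = 27.

27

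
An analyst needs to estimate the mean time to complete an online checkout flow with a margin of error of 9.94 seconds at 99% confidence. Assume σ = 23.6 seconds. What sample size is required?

38

For a mean, the margin of error is E = z·σ/√n, so n = (zσ/E)².
At 99% confidence, z = 2.576.
n = (2.576 × 23.6 / 9.94)² = 37.41
Round up: n = 38.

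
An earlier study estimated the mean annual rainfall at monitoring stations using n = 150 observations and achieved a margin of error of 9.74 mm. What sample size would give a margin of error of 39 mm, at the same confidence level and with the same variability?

Margin of error scales as 1/√n, so n₂ = n₁·(E₁/E₂)².
n₂ = 150 × (9.74/39)² = 150 × 0.06237 = 9.36
Round up: n₂ = 10.

10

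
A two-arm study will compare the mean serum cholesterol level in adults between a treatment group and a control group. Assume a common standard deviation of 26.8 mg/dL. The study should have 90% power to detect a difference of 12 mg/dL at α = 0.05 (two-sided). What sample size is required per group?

For two equal groups, n per group = 2·((z_{α/2} + z_β)·σ/δ)².
z_{α/2} = 1.960; z_β = 1.282 (power 90%).
n = 2 × (3.242 × 26.8 / 12)² = 2 × 52.42 = 104.84
Round up: n = 105 per group.

105 per group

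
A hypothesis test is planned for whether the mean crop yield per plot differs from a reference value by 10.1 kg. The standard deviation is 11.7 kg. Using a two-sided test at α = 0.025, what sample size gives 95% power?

21

For a one-sample z-test, n = ((z_{α/2} + z_β)·σ/δ)².
z_{α/2} = 2.241 (two-sided α = 0.025); z_β = 1.645 (power 95% → β = 0.05).
n = (3.886 × 11.7 / 10.1)² = 20.26
Round up: n = 21.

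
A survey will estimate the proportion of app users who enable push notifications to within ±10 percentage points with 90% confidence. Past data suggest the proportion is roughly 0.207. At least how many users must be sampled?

For a proportion with margin E = 0.1 at 90% confidence, z = 1.645.
n = p̂(1−p̂)(z/E)² = 0.207 × 0.793 × (1.645/0.1)² = 44.42
Round up: n = 45.

45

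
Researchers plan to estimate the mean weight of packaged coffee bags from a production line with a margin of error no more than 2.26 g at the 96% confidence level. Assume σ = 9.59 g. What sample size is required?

76

For a mean, the margin of error is E = z·σ/√n, so n = (zσ/E)².
At 96% confidence, z = 2.054.
n = (2.054 × 9.59 / 2.26)² = 75.97
Round up: n = 76.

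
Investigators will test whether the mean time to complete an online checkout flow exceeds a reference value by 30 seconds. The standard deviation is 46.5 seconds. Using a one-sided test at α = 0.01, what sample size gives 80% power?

For a one-sample z-test, n = ((z_α + z_β)·σ/δ)².
z_α = 2.326 (one-sided α = 0.01); z_β = 0.842 (power 80% → β = 0.2).
n = (3.168 × 46.5 / 30)² = 24.11
Round up: n = 25.

25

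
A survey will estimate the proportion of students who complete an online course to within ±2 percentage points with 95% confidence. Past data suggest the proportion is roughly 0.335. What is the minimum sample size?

n = 2140

For a proportion with margin E = 0.02 at 95% confidence, z = 1.960.
n = p̂(1−p̂)(z/E)² = 0.335 × 0.665 × (1.960/0.02)² = 2139.53
Round up: n = 2140.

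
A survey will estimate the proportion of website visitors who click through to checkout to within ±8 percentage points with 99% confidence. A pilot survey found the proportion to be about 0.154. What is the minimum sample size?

n = 136

For a proportion with margin E = 0.08 at 99% confidence, z = 2.576.
n = p̂(1−p̂)(z/E)² = 0.154 × 0.846 × (2.576/0.08)² = 135.08
Round up: n = 136.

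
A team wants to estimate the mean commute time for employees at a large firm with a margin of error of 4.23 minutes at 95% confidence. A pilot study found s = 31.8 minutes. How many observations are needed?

For a mean, the margin of error is E = z·σ/√n, so n = (zσ/E)².
At 95% confidence, z = 1.960.
n = (1.960 × 31.8 / 4.23)² = 217.11
Round up: n = 218.

218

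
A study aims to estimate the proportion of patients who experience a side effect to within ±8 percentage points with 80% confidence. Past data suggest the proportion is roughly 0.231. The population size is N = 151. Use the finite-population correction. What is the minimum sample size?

For a proportion with margin E = 0.08 at 80% confidence, z = 1.282.
n = p̂(1−p̂)(z/E)² = 0.231 × 0.769 × (1.282/0.08)² = 45.62 — call this n₀.
Finite-population correction with N = 151: n = n₀ / (1 + (n₀−1)/N) = 45.62 / 1.295 = 35.23
Round up: n = 36.

36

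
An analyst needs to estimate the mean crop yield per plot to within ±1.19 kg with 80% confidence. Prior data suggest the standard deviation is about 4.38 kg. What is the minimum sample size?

For a mean, the margin of error is E = z·σ/√n, so n = (zσ/E)².
At 80% confidence, z = 1.282.
n = (1.282 × 4.38 / 1.19)² = 22.27
Round up: n = 23.

23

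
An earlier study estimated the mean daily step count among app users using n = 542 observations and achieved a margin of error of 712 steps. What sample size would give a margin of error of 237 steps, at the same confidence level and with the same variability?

Margin of error scales as 1/√n, so n₂ = n₁·(E₁/E₂)².
n₂ = 542 × (712/237)² = 542 × 9.025 = 4891.55
Round up: n₂ = 4892.

n = 4892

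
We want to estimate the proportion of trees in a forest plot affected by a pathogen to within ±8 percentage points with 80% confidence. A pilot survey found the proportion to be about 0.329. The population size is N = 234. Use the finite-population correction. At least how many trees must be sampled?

For a proportion with margin E = 0.08 at 80% confidence, z = 1.282.
n = p̂(1−p̂)(z/E)² = 0.329 × 0.671 × (1.282/0.08)² = 56.69 — call this n₀.
Finite-population correction with N = 234: n = n₀ / (1 + (n₀−1)/N) = 56.69 / 1.238 = 45.79
Round up: n = 46.

n = 46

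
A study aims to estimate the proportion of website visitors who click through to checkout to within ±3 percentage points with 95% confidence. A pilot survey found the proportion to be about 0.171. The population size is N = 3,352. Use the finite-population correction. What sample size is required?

For a proportion with margin E = 0.03 at 95% confidence, z = 1.960.
n = p̂(1−p̂)(z/E)² = 0.171 × 0.829 × (1.960/0.03)² = 605.09 — call this n₀.
Finite-population correction with N = 3,352: n = n₀ / (1 + (n₀−1)/N) = 605.09 / 1.18 = 512.79
Round up: n = 513.

n = 513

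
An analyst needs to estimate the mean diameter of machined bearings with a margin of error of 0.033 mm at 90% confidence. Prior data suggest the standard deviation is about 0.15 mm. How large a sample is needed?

n = 56

For a mean, the margin of error is E = z·σ/√n, so n = (zσ/E)².
At 90% confidence, z = 1.645.
n = (1.645 × 0.15 / 0.033)² = 55.91
Round up: n = 56.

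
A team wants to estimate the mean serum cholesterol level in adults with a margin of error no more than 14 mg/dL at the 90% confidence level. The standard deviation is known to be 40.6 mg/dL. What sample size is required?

For a mean, the margin of error is E = z·σ/√n, so n = (zσ/E)².
At 90% confidence, z = 1.645.
n = (1.645 × 40.6 / 14)² = 22.76
Round up: n = 23.

23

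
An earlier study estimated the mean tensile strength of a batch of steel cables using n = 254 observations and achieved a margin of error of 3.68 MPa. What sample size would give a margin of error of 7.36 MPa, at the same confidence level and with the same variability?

n = 64

Margin of error scales as 1/√n, so n₂ = n₁·(E₁/E₂)².
n₂ = 254 × (3.68/7.36)² = 254 × 0.25 = 63.50
Round up: n₂ = 64.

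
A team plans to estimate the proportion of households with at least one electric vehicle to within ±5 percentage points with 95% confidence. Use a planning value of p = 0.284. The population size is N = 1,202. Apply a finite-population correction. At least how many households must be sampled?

249

For a proportion with margin E = 0.05 at 95% confidence, z = 1.960.
n = p̂(1−p̂)(z/E)² = 0.284 × 0.716 × (1.960/0.05)² = 312.47 — call this n₀.
Finite-population correction with N = 1,202: n = n₀ / (1 + (n₀−1)/N) = 312.47 / 1.259 = 248.19
Round up: n = 249.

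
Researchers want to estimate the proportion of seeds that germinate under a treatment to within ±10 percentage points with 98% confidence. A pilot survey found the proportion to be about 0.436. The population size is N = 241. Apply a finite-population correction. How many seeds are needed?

For a proportion with margin E = 0.1 at 98% confidence, z = 2.326.
n = p̂(1−p̂)(z/E)² = 0.436 × 0.564 × (2.326/0.1)² = 133.04 — call this n₀.
Finite-population correction with N = 241: n = n₀ / (1 + (n₀−1)/N) = 133.04 / 1.548 = 85.94
Round up: n = 86.

n = 86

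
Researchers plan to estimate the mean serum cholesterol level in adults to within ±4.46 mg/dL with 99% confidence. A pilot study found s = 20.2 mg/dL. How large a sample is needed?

137

For a mean, the margin of error is E = z·σ/√n, so n = (zσ/E)².
At 99% confidence, z = 2.576.
n = (2.576 × 20.2 / 4.46)² = 136.12
Round up: n = 137.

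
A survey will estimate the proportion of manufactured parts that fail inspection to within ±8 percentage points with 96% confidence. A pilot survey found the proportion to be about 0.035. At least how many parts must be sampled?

For a proportion with margin E = 0.08 at 96% confidence, z = 2.054.
n = p̂(1−p̂)(z/E)² = 0.035 × 0.965 × (2.054/0.08)² = 22.26
Round up: n = 23.

23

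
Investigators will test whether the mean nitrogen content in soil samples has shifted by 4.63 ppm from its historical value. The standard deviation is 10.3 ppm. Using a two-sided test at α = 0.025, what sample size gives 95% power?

75

For a one-sample z-test, n = ((z_{α/2} + z_β)·σ/δ)².
z_{α/2} = 2.241 (two-sided α = 0.025); z_β = 1.645 (power 95% → β = 0.05).
n = (3.886 × 10.3 / 4.63)² = 74.73
Round up: n = 75.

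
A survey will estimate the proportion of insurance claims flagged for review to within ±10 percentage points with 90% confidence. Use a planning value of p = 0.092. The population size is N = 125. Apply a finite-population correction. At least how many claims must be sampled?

n = 20

For a proportion with margin E = 0.1 at 90% confidence, z = 1.645.
n = p̂(1−p̂)(z/E)² = 0.092 × 0.908 × (1.645/0.1)² = 22.61 — call this n₀.
Finite-population correction with N = 125: n = n₀ / (1 + (n₀−1)/N) = 22.61 / 1.173 = 19.28
Round up: n = 20.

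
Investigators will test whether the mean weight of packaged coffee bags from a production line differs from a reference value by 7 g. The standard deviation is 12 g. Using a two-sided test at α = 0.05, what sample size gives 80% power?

24

For a one-sample z-test, n = ((z_{α/2} + z_β)·σ/δ)².
z_{α/2} = 1.960 (two-sided α = 0.05); z_β = 0.842 (power 80% → β = 0.2).
n = (2.802 × 12 / 7)² = 23.07
Round up: n = 24.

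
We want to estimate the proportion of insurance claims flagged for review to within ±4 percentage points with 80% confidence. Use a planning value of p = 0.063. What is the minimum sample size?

61

For a proportion with margin E = 0.04 at 80% confidence, z = 1.282.
n = p̂(1−p̂)(z/E)² = 0.063 × 0.937 × (1.282/0.04)² = 60.64
Round up: n = 61.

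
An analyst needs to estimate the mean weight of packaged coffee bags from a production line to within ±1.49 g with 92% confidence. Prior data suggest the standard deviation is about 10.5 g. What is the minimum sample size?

153

For a mean, the margin of error is E = z·σ/√n, so n = (zσ/E)².
At 92% confidence, z = 1.751.
n = (1.751 × 10.5 / 1.49)² = 152.26
Round up: n = 153.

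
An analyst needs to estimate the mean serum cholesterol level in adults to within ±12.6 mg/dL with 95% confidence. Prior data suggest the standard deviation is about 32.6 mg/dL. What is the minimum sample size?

For a mean, the margin of error is E = z·σ/√n, so n = (zσ/E)².
At 95% confidence, z = 1.960.
n = (1.960 × 32.6 / 12.6)² = 25.72
Round up: n = 26.

26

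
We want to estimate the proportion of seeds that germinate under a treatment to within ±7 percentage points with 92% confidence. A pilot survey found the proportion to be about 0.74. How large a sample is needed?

For a proportion with margin E = 0.07 at 92% confidence, z = 1.751.
n = p̂(1−p̂)(z/E)² = 0.74 × 0.26 × (1.751/0.07)² = 120.39
Round up: n = 121.

121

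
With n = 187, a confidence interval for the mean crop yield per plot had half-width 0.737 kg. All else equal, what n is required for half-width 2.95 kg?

Margin of error scales as 1/√n, so n₂ = n₁·(E₁/E₂)².
n₂ = 187 × (0.737/2.95)² = 187 × 0.06242 = 11.67
Round up: n₂ = 12.

12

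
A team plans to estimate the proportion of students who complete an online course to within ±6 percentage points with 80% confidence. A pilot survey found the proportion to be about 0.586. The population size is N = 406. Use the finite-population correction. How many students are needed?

For a proportion with margin E = 0.06 at 80% confidence, z = 1.282.
n = p̂(1−p̂)(z/E)² = 0.586 × 0.414 × (1.282/0.06)² = 110.76 — call this n₀.
Finite-population correction with N = 406: n = n₀ / (1 + (n₀−1)/N) = 110.76 / 1.27 = 87.21
Round up: n = 88.

88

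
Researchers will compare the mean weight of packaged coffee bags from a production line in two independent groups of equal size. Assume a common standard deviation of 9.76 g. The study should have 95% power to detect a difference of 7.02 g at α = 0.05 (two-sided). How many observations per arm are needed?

For two equal groups, n per group = 2·((z_{α/2} + z_β)·σ/δ)².
z_{α/2} = 1.960; z_β = 1.645 (power 95%).
n = 2 × (3.605 × 9.76 / 7.02)² = 2 × 25.12 = 50.24
Round up: n = 51 per group.

51 per group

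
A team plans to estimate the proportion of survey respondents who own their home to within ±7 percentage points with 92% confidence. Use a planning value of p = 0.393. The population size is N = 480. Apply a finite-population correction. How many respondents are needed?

For a proportion with margin E = 0.07 at 92% confidence, z = 1.751.
n = p̂(1−p̂)(z/E)² = 0.393 × 0.607 × (1.751/0.07)² = 149.26 — call this n₀.
Finite-population correction with N = 480: n = n₀ / (1 + (n₀−1)/N) = 149.26 / 1.309 = 114.03
Round up: n = 115.

115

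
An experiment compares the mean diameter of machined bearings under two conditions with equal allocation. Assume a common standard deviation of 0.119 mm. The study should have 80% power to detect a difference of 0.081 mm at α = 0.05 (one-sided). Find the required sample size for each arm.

27 per group

For two equal groups, n per group = 2·((z_α + z_β)·σ/δ)².
z_α = 1.645; z_β = 0.842 (power 80%).
n = 2 × (2.487 × 0.119 / 0.081)² = 2 × 13.35 = 26.70
Round up: n = 27 per group.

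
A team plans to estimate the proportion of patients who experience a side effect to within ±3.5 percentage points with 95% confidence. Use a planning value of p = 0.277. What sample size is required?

629

For a proportion with margin E = 0.035 at 95% confidence, z = 1.960.
n = p̂(1−p̂)(z/E)² = 0.277 × 0.723 × (1.960/0.035)² = 628.05
Round up: n = 629.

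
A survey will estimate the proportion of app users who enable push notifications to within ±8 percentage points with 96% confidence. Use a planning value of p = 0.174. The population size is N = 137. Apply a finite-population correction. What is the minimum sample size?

For a proportion with margin E = 0.08 at 96% confidence, z = 2.054.
n = p̂(1−p̂)(z/E)² = 0.174 × 0.826 × (2.054/0.08)² = 94.74 — call this n₀.
Finite-population correction with N = 137: n = n₀ / (1 + (n₀−1)/N) = 94.74 / 1.684 = 56.26
Round up: n = 57.

57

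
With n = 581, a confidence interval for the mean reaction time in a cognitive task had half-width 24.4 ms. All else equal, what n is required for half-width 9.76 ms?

Margin of error scales as 1/√n, so n₂ = n₁·(E₁/E₂)².
n₂ = 581 × (24.4/9.76)² = 581 × 6.25 = 3631.25
Round up: n₂ = 3632.

n = 3632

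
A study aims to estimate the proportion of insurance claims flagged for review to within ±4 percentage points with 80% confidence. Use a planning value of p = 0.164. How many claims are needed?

For a proportion with margin E = 0.04 at 80% confidence, z = 1.282.
n = p̂(1−p̂)(z/E)² = 0.164 × 0.836 × (1.282/0.04)² = 140.83
Round up: n = 141.

141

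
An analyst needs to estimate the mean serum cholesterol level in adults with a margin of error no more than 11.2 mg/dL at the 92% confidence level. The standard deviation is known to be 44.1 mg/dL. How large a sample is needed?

For a mean, the margin of error is E = z·σ/√n, so n = (zσ/E)².
At 92% confidence, z = 1.751.
n = (1.751 × 44.1 / 11.2)² = 47.53
Round up: n = 48.

n = 48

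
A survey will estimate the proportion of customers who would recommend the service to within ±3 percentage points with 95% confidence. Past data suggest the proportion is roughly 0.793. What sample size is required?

For a proportion with margin E = 0.03 at 95% confidence, z = 1.960.
n = p̂(1−p̂)(z/E)² = 0.793 × 0.207 × (1.960/0.03)² = 700.67
Round up: n = 701.

n = 701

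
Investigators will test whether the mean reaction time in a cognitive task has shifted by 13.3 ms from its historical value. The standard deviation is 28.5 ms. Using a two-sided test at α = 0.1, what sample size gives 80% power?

For a one-sample z-test, n = ((z_{α/2} + z_β)·σ/δ)².
z_{α/2} = 1.645 (two-sided α = 0.1); z_β = 0.842 (power 80% → β = 0.2).
n = (2.487 × 28.5 / 13.3)² = 28.40
Round up: n = 29.

n = 29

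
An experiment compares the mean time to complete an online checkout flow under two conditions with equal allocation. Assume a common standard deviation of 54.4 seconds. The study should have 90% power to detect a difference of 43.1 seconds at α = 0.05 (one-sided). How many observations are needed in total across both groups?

For two equal groups, n per group = 2·((z_α + z_β)·σ/δ)².
z_α = 1.645; z_β = 1.282 (power 90%).
n = 2 × (2.927 × 54.4 / 43.1)² = 2 × 13.65 = 27.30
Round up: n = 28 per group.
Total across both groups: 2 × 28 = 56.

56 total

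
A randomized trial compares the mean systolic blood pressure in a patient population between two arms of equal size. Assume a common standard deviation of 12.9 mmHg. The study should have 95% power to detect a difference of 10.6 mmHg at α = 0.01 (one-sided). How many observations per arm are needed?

For two equal groups, n per group = 2·((z_α + z_β)·σ/δ)².
z_α = 2.326; z_β = 1.645 (power 95%).
n = 2 × (3.971 × 12.9 / 10.6)² = 2 × 23.35 = 46.70
Round up: n = 47 per group.

47 per group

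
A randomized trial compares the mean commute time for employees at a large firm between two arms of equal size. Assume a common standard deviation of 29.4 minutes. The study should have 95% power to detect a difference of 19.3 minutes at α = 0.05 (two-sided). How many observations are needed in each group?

For two equal groups, n per group = 2·((z_{α/2} + z_β)·σ/δ)².
z_{α/2} = 1.960; z_β = 1.645 (power 95%).
n = 2 × (3.605 × 29.4 / 19.3)² = 2 × 30.16 = 60.32
Round up: n = 61 per group.

61 per group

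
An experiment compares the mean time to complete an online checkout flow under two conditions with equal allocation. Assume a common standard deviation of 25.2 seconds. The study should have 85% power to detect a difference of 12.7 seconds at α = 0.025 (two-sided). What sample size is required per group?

For two equal groups, n per group = 2·((z_{α/2} + z_β)·σ/δ)².
z_{α/2} = 2.241; z_β = 1.036 (power 85%).
n = 2 × (3.277 × 25.2 / 12.7)² = 2 × 42.28 = 84.56
Round up: n = 85 per group.

85 per group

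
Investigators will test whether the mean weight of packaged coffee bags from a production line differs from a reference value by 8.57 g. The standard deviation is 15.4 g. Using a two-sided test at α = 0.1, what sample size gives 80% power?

For a one-sample z-test, n = ((z_{α/2} + z_β)·σ/δ)².
z_{α/2} = 1.645 (two-sided α = 0.1); z_β = 0.842 (power 80% → β = 0.2).
n = (2.487 × 15.4 / 8.57)² = 19.97
Round up: n = 20.

20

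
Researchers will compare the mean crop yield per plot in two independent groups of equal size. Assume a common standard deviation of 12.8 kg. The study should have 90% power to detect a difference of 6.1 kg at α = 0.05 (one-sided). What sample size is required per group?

For two equal groups, n per group = 2·((z_α + z_β)·σ/δ)².
z_α = 1.645; z_β = 1.282 (power 90%).
n = 2 × (2.927 × 12.8 / 6.1)² = 2 × 37.72 = 75.44
Round up: n = 76 per group.

76 per group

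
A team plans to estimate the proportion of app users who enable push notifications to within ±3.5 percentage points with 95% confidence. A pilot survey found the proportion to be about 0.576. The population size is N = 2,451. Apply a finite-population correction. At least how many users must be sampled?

n = 584

For a proportion with margin E = 0.035 at 95% confidence, z = 1.960.
n = p̂(1−p̂)(z/E)² = 0.576 × 0.424 × (1.960/0.035)² = 765.89 — call this n₀.
Finite-population correction with N = 2,451: n = n₀ / (1 + (n₀−1)/N) = 765.89 / 1.312 = 583.76
Round up: n = 584.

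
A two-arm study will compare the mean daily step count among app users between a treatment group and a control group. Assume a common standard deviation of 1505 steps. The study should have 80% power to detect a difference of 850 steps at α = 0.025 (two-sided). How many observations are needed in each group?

60 per group

For two equal groups, n per group = 2·((z_{α/2} + z_β)·σ/δ)².
z_{α/2} = 2.241; z_β = 0.842 (power 80%).
n = 2 × (3.083 × 1505 / 850)² = 2 × 29.80 = 59.60
Round up: n = 60 per group.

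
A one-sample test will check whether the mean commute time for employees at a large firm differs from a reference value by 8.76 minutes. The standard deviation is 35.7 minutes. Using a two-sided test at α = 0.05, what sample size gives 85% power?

n = 150

For a one-sample z-test, n = ((z_{α/2} + z_β)·σ/δ)².
z_{α/2} = 1.960 (two-sided α = 0.05); z_β = 1.036 (power 85% → β = 0.15).
n = (2.996 × 35.7 / 8.76)² = 149.08
Round up: n = 150.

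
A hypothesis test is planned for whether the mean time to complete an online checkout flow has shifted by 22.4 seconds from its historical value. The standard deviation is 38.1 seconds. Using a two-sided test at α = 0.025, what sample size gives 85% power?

n = 32

For a one-sample z-test, n = ((z_{α/2} + z_β)·σ/δ)².
z_{α/2} = 2.241 (two-sided α = 0.025); z_β = 1.036 (power 85% → β = 0.15).
n = (3.277 × 38.1 / 22.4)² = 31.07
Round up: n = 32.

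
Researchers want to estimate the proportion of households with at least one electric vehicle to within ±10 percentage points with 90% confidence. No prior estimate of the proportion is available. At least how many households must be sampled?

n = 68

For a proportion with margin E = 0.1 at 90% confidence, z = 1.645.
With no prior estimate, use p = 0.5, which maximizes p(1−p) at 0.25.
n = 0.25 × (z/E)² = 0.25 × (1.645/0.1)² = 67.65
Round up: n = 68.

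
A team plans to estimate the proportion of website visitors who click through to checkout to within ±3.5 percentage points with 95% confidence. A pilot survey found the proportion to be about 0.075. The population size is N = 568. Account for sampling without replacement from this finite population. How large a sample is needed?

For a proportion with margin E = 0.035 at 95% confidence, z = 1.960.
n = p̂(1−p̂)(z/E)² = 0.075 × 0.925 × (1.960/0.035)² = 217.56 — call this n₀.
Finite-population correction with N = 568: n = n₀ / (1 + (n₀−1)/N) = 217.56 / 1.381 = 157.54
Round up: n = 158.

n = 158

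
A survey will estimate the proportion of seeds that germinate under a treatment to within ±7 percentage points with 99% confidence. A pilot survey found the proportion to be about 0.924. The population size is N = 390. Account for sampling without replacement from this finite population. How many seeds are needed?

For a proportion with margin E = 0.07 at 99% confidence, z = 2.576.
n = p̂(1−p̂)(z/E)² = 0.924 × 0.076 × (2.576/0.07)² = 95.10 — call this n₀.
Finite-population correction with N = 390: n = n₀ / (1 + (n₀−1)/N) = 95.10 / 1.241 = 76.63
Round up: n = 77.

n = 77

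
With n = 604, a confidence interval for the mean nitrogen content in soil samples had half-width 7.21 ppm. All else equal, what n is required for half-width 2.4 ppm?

n = 5452

Margin of error scales as 1/√n, so n₂ = n₁·(E₁/E₂)².
n₂ = 604 × (7.21/2.4)² = 604 × 9.025 = 5451.10
Round up: n₂ = 5452.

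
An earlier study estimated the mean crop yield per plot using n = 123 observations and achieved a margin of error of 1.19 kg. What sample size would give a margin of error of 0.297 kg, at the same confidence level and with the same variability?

1975

Margin of error scales as 1/√n, so n₂ = n₁·(E₁/E₂)².
n₂ = 123 × (1.19/0.297)² = 123 × 16.05 = 1974.15
Round up: n₂ = 1975.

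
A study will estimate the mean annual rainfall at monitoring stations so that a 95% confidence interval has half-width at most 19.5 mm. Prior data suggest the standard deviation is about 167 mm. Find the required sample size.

282

For a mean, the margin of error is E = z·σ/√n, so n = (zσ/E)².
At 95% confidence, z = 1.960.
n = (1.960 × 167 / 19.5)² = 281.76
Round up: n = 282.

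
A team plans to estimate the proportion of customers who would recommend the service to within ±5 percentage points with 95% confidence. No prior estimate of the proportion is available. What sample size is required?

For a proportion with margin E = 0.05 at 95% confidence, z = 1.960.
With no prior estimate, use p = 0.5, which maximizes p(1−p) at 0.25.
n = 0.25 × (z/E)² = 0.25 × (1.960/0.05)² = 384.16
Round up: n = 385.

n = 385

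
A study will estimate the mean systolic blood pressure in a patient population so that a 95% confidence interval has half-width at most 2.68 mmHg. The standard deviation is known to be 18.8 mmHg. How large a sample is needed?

n = 190

For a mean, the margin of error is E = z·σ/√n, so n = (zσ/E)².
At 95% confidence, z = 1.960.
n = (1.960 × 18.8 / 2.68)² = 189.04
Round up: n = 190.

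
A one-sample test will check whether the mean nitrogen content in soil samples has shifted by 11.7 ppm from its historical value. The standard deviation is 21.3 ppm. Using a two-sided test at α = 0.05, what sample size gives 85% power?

30

For a one-sample z-test, n = ((z_{α/2} + z_β)·σ/δ)².
z_{α/2} = 1.960 (two-sided α = 0.05); z_β = 1.036 (power 85% → β = 0.15).
n = (2.996 × 21.3 / 11.7)² = 29.75
Round up: n = 30.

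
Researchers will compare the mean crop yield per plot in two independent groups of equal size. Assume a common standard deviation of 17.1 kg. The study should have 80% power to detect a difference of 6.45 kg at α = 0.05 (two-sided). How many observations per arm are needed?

For two equal groups, n per group = 2·((z_{α/2} + z_β)·σ/δ)².
z_{α/2} = 1.960; z_β = 0.842 (power 80%).
n = 2 × (2.802 × 17.1 / 6.45)² = 2 × 55.18 = 110.36
Round up: n = 111 per group.

111 per group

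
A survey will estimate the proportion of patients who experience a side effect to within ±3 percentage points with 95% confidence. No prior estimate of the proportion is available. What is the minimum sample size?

For a proportion with margin E = 0.03 at 95% confidence, z = 1.960.
With no prior estimate, use p = 0.5, which maximizes p(1−p) at 0.25.
n = 0.25 × (z/E)² = 0.25 × (1.960/0.03)² = 1067.11
Round up: n = 1068.

1068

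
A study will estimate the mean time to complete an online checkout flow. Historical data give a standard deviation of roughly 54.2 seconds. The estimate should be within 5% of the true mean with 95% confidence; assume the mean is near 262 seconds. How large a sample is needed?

For a mean, the margin of error is E = z·σ/√n, so n = (zσ/E)².
At 95% confidence, z = 1.960.
E = 5% of 262 = 13.1 seconds.
n = (1.960 × 54.2 / 13.1)² = 65.76
Round up: n = 66.

n = 66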